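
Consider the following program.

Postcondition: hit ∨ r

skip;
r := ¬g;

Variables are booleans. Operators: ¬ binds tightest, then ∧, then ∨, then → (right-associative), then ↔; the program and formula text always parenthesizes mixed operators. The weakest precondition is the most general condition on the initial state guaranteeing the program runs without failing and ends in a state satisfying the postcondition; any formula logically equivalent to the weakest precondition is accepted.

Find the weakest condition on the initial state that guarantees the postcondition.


Working backward. After the program, hit ∨ r must hold.
Before r := ¬g: hit ∨ (¬g)
Before skip: hit ∨ (¬g)
Answer: WP = hit ∨ (¬g)


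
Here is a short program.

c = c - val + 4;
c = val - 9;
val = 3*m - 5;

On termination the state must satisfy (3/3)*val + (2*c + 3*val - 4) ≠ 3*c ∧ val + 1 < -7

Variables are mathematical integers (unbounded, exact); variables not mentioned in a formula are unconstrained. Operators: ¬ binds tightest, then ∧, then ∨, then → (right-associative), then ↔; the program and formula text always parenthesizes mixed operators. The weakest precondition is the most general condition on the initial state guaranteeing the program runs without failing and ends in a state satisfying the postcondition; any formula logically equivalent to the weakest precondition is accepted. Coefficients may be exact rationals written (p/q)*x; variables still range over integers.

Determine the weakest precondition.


Working backward. After the program, the postcondition (3/3)*val + (2*c + 3*val - 4) ≠ 3*c ∧ val + 1 < -7 must hold; in canonical form it is 4*val ≠ c + 4 ∧ val < -8.
Before val := 3*m - 5: 12*m ≠ c + 24 ∧ 3*m < -3
Before c := val - 9: 12*m ≠ val + 15 ∧ 3*m < -3
Before c := c - val + 4: 12*m ≠ val + 15 ∧ 3*m < -3
Answer: WP = 12*m ≠ val + 15 ∧ 3*m < -3


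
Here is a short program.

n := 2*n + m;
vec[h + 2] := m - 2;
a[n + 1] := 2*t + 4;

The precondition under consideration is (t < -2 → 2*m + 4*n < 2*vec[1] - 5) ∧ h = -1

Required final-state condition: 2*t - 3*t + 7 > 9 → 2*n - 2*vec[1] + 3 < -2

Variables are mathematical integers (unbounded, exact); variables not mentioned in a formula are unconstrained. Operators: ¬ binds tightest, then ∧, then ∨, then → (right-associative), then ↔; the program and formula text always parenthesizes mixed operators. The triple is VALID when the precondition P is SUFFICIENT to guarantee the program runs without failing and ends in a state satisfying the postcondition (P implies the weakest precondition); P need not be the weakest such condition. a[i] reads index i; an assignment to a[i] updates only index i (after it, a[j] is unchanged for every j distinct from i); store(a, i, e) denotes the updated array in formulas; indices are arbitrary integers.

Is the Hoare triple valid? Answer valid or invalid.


Working backward. After the program, the postcondition 2*t - 3*t + 7 > 9 → 2*n - 2*vec[1] + 3 < -2 must hold; in canonical form it is t < -2 → 2*n < 2*vec[1] - 5.
Before a[n + 1] := 2*t + 4: t < -2 → 2*n < 2*vec[1] - 5
Before vec[h + 2] := m - 2: t < -2 → 2*n < 2*store(vec, h + 2, m - 2)[1] - 5
Before n := 2*n + m: t < -2 → 2*m + 4*n < 2*store(vec, h + 2, m - 2)[1] - 5
The weakest precondition is t < -2 → 2*m + 4*n < 2*store(vec, h + 2, m - 2)[1] - 5.
Check whether (t < -2 → 2*m + 4*n < 2*vec[1] - 5) ∧ h = -1 implies it.
Countermodel: at the initial state h = -1, m = -1, n = -1, t = -3, vec = {[1] = 0, elsewhere 0}, the precondition holds but the weakest precondition fails.
Answer: invalid


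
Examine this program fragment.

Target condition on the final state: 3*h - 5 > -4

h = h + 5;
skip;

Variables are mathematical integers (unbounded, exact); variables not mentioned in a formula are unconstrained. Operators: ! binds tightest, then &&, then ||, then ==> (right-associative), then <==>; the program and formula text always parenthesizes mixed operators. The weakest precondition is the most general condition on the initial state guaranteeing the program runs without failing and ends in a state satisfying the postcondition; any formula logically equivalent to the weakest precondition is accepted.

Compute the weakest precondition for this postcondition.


Working backward. After the program, the postcondition 3*h - 5 > -4 must hold; in canonical form it is 3*h > 1.
Before skip: 3*h > 1
Before h := h + 5: 3*h > -14
Answer: WP = 3*h > -14


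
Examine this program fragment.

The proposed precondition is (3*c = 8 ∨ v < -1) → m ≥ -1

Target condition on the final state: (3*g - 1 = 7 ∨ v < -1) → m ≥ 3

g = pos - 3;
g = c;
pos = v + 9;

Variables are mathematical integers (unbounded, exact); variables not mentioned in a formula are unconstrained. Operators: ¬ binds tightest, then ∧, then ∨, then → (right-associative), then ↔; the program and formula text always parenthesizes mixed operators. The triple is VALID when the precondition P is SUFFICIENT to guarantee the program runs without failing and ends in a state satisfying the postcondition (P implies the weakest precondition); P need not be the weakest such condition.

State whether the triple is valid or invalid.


Working backward. After the program, the postcondition (3*g - 1 = 7 ∨ v < -1) → m ≥ 3 must hold; in canonical form it is (3*g = 8 ∨ v < -1) → m ≥ 3.
Before pos := v + 9: (3*g = 8 ∨ v < -1) → m ≥ 3
Before g := c: (3*c = 8 ∨ v < -1) → m ≥ 3
Before g := pos - 3: (3*c = 8 ∨ v < -1) → m ≥ 3
The weakest precondition is (3*c = 8 ∨ v < -1) → m ≥ 3.
Check whether (3*c = 8 ∨ v < -1) → m ≥ -1 implies it.
Countermodel: at the initial state c = 0, m = -1, v = -2, the precondition holds but the weakest precondition fails.
Answer: invalid


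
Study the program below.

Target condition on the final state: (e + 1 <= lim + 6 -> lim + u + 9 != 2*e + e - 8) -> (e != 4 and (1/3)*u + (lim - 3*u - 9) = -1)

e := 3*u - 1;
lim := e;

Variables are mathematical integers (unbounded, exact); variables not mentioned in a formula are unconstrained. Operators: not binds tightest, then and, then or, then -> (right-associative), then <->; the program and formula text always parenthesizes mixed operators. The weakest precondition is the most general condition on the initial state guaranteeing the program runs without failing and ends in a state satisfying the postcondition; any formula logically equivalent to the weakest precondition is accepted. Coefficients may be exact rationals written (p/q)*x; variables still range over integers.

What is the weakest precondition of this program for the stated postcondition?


Working backward. After the program, the postcondition (e + 1 <= lim + 6 -> lim + u + 9 != 2*e + e - 8) -> (e != 4 and (1/3)*u + (lim - 3*u - 9) = -1) must hold; in canonical form it is (e <= lim + 5 -> lim + u != 3*e - 17) -> (e != 4 and lim = (8/3)*u + 8).
Before lim := e: u != 2*e - 17 -> (e != 4 and e = (8/3)*u + 8)
Before e := 3*u - 1: 5*u != 19 -> (3*u != 5 and (1/3)*u = 9)
Answer: WP = 5*u != 19 -> (3*u != 5 and (1/3)*u = 9)


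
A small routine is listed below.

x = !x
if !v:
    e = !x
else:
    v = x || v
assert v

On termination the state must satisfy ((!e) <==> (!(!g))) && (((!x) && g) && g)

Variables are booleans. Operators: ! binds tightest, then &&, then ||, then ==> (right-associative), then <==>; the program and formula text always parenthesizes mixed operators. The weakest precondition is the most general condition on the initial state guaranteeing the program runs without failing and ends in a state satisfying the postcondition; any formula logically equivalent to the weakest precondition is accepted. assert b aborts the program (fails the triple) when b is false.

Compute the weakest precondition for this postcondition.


Working backward. After the program, the postcondition ((!e) <==> (!(!g))) && (((!x) && g) && g) must hold; in canonical form it is ((!e) <==> g) && (!x) && g.
Before assert v: v && ((!e) <==> g) && (!x) && g
Then branch requires v && (x <==> g) && (!x) && g; else branch requires (x || v) && ((!e) <==> g) && (!x) && g.
Before the if: ((!v) ==> (v && (x <==> g) && (!x) && g)) && (v ==> ((x || v) && ((!e) <==> g) && (!x) && g))
Before x := !x: ((!v) ==> (v && ((!x) <==> g) && x && g)) && (v ==> (((!x) || v) && ((!e) <==> g) && x && g))
Answer: WP = ((!v) ==> (v && ((!x) <==> g) && x && g)) && (v ==> (((!x) || v) && ((!e) <==> g) && x && g))


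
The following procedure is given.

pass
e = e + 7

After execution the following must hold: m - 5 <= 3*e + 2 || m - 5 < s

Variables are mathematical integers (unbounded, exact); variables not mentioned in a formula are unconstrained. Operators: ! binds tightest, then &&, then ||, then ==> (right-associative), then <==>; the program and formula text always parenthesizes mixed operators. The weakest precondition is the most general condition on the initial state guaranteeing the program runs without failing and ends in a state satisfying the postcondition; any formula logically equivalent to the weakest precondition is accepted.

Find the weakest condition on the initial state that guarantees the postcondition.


Working backward. After the program, the postcondition m - 5 <= 3*e + 2 || m - 5 < s must hold; in canonical form it is m <= 3*e + 7 || m < s + 5.
Before e := e + 7: m <= 3*e + 28 || m < s + 5
Before skip: m <= 3*e + 28 || m < s + 5
Answer: WP = m <= 3*e + 28 || m < s + 5


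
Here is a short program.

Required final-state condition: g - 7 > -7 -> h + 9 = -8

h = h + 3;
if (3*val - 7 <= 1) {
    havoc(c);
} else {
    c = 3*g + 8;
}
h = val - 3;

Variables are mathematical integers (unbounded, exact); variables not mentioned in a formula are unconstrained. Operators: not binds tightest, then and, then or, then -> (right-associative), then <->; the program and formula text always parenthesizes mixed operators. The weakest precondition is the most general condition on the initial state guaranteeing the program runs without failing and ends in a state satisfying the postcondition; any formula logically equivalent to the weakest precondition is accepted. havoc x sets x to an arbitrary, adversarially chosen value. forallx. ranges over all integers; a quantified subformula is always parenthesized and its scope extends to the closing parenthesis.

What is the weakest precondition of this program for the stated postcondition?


Working backward. After the program, the postcondition g - 7 > -7 -> h + 9 = -8 must hold; in canonical form it is g > 0 -> h = -17.
Before h := val - 3: g > 0 -> val = -14
Then branch requires g > 0 -> val = -14; else branch requires g > 0 -> val = -14.
Before the if: (3*val <= 8 -> (g > 0 -> val = -14)) and ((not (3*val <= 8)) -> (g > 0 -> val = -14))
Before h := h + 3: (3*val <= 8 -> (g > 0 -> val = -14)) and ((not (3*val <= 8)) -> (g > 0 -> val = -14))
Answer: WP = (3*val <= 8 -> (g > 0 -> val = -14)) and ((not (3*val <= 8)) -> (g > 0 -> val = -14))


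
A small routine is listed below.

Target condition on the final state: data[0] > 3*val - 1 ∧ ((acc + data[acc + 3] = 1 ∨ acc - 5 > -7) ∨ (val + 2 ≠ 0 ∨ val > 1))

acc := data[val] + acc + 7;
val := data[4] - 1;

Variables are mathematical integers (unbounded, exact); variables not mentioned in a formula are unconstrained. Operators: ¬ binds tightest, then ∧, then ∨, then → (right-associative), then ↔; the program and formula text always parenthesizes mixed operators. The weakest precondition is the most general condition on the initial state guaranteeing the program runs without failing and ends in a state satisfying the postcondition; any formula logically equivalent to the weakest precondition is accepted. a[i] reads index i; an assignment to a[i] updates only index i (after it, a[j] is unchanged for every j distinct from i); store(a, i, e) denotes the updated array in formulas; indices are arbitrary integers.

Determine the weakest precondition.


Working backward. After the program, the postcondition data[0] > 3*val - 1 ∧ ((acc + data[acc + 3] = 1 ∨ acc - 5 > -7) ∨ (val + 2 ≠ 0 ∨ val > 1)) must hold; in canonical form it is data[0] > 3*val - 1 ∧ (data[acc + 3] + acc = 1 ∨ acc > -2 ∨ val ≠ -2 ∨ val > 1).
Before val := data[4] - 1: data[0] > 3*data[4] - 4 ∧ (data[acc + 3] + acc = 1 ∨ acc > -2 ∨ data[4] ≠ -1 ∨ data[4] > 2)
Before acc := data[val] + acc + 7: data[0] > 3*data[4] - 4 ∧ (data[data[val] + acc + 10] + data[val] + acc = -6 ∨ data[val] + acc > -9 ∨ data[4] ≠ -1 ∨ data[4] > 2)
Answer: WP = data[0] > 3*data[4] - 4 ∧ (data[data[val] + acc + 10] + data[val] + acc = -6 ∨ data[val] + acc > -9 ∨ data[4] ≠ -1 ∨ data[4] > 2)


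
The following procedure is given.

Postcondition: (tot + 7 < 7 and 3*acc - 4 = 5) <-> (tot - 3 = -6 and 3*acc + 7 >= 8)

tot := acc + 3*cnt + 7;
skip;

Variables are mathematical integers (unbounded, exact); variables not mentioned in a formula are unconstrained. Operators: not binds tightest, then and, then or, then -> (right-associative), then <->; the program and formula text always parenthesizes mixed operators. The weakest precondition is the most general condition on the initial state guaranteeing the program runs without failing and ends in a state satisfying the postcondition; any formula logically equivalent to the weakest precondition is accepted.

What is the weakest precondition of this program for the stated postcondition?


Working backward. After the program, the postcondition (tot + 7 < 7 and 3*acc - 4 = 5) <-> (tot - 3 = -6 and 3*acc + 7 >= 8) must hold; in canonical form it is (tot < 0 and 3*acc = 9) <-> (tot = -3 and 3*acc >= 1).
Before skip: (tot < 0 and 3*acc = 9) <-> (tot = -3 and 3*acc >= 1)
Before tot := acc + 3*cnt + 7: (acc + 3*cnt < -7 and 3*acc = 9) <-> (acc + 3*cnt = -10 and 3*acc >= 1)
Answer: WP = (acc + 3*cnt < -7 and 3*acc = 9) <-> (acc + 3*cnt = -10 and 3*acc >= 1)


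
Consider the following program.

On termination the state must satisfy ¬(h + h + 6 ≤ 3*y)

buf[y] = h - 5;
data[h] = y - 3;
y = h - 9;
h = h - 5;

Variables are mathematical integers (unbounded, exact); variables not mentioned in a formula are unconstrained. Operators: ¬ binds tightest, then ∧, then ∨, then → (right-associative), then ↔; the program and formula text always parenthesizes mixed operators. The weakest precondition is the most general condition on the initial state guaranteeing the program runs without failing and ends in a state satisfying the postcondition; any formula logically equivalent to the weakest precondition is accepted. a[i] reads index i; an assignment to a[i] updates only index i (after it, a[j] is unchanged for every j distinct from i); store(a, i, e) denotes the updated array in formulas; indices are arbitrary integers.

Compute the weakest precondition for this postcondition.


Working backward. After the program, the postcondition ¬(h + h + 6 ≤ 3*y) must hold; in canonical form it is ¬(2*h ≤ 3*y - 6).
Before h := h - 5: ¬(2*h ≤ 3*y + 4)
Before y := h - 9: ¬(h ≥ 23)
Before data[h] := y - 3: ¬(h ≥ 23)
Before buf[y] := h - 5: ¬(h ≥ 23)
Answer: WP = ¬(h ≥ 23)


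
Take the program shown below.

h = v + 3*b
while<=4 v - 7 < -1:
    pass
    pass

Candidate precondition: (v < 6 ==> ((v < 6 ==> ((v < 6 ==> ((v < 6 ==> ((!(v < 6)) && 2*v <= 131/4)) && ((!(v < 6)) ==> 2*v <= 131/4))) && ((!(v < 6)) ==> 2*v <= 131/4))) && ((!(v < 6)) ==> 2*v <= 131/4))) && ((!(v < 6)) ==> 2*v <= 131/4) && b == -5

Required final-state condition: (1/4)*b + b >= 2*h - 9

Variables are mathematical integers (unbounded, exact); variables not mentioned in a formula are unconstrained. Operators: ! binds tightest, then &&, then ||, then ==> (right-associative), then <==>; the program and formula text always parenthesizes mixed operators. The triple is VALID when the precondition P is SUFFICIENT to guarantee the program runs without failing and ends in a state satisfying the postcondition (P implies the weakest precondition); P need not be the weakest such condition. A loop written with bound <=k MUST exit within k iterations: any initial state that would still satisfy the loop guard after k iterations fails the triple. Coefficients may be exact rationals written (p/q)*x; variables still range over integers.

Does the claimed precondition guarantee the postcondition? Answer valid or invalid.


Working backward. After the program, the postcondition (1/4)*b + b >= 2*h - 9 must hold; in canonical form it is (5/4)*b >= 2*h - 9.
Before the loop (bound <=4), unroll the exhaustion recursion (WP_0 = exit-now case; WP_j = one more guarded iteration, up to j = 4):
  WP_0: (!(v < 6)) && (5/4)*b >= 2*h - 9
  WP_1: (v < 6 ==> ((!(v < 6)) && (5/4)*b >= 2*h - 9)) && ((!(v < 6)) ==> (5/4)*b >= 2*h - 9)
  WP_2: (v < 6 ==> ((v < 6 ==> ((!(v < 6)) && (5/4)*b >= 2*h - 9)) && ((!(v < 6)) ==> (5/4)*b >= 2*h - 9))) && ((!(v < 6)) ==> (5/4)*b >= 2*h - 9)
  WP_3: (v < 6 ==> ((v < 6 ==> ((v < 6 ==> ((!(v < 6)) && (5/4)*b >= 2*h - 9)) && ((!(v < 6)) ==> (5/4)*b >= 2*h - 9))) && ((!(v < 6)) ==> (5/4)*b >= 2*h - 9))) && ((!(v < 6)) ==> (5/4)*b >= 2*h - 9)
  WP_4: (v < 6 ==> ((v < 6 ==> ((v < 6 ==> ((v < 6 ==> ((!(v < 6)) && (5/4)*b >= 2*h - 9)) && ((!(v < 6)) ==> (5/4)*b >= 2*h - 9))) && ((!(v < 6)) ==> (5/4)*b >= 2*h - 9))) && ((!(v < 6)) ==> (5/4)*b >= 2*h - 9))) && ((!(v < 6)) ==> (5/4)*b >= 2*h - 9)
So before the loop: (v < 6 ==> ((v < 6 ==> ((v < 6 ==> ((v < 6 ==> ((!(v < 6)) && (5/4)*b >= 2*h - 9)) && ((!(v < 6)) ==> (5/4)*b >= 2*h - 9))) && ((!(v < 6)) ==> (5/4)*b >= 2*h - 9))) && ((!(v < 6)) ==> (5/4)*b >= 2*h - 9))) && ((!(v < 6)) ==> (5/4)*b >= 2*h - 9)
Before h := v + 3*b: (v < 6 ==> ((v < 6 ==> ((v < 6 ==> ((v < 6 ==> ((!(v < 6)) && (19/4)*b + 2*v <= 9)) && ((!(v < 6)) ==> (19/4)*b + 2*v <= 9))) && ((!(v < 6)) ==> (19/4)*b + 2*v <= 9))) && ((!(v < 6)) ==> (19/4)*b + 2*v <= 9))) && ((!(v < 6)) ==> (19/4)*b + 2*v <= 9)
The weakest precondition is (v < 6 ==> ((v < 6 ==> ((v < 6 ==> ((v < 6 ==> ((!(v < 6)) && (19/4)*b + 2*v <= 9)) && ((!(v < 6)) ==> (19/4)*b + 2*v <= 9))) && ((!(v < 6)) ==> (19/4)*b + 2*v <= 9))) && ((!(v < 6)) ==> (19/4)*b + 2*v <= 9))) && ((!(v < 6)) ==> (19/4)*b + 2*v <= 9).
Check whether (v < 6 ==> ((v < 6 ==> ((v < 6 ==> ((v < 6 ==> ((!(v < 6)) && 2*v <= 131/4)) && ((!(v < 6)) ==> 2*v <= 131/4))) && ((!(v < 6)) ==> 2*v <= 131/4))) && ((!(v < 6)) ==> 2*v <= 131/4))) && ((!(v < 6)) ==> 2*v <= 131/4) && b == -5 implies it.
Every state satisfying the precondition satisfies the weakest precondition: the implication holds.
Answer: valid


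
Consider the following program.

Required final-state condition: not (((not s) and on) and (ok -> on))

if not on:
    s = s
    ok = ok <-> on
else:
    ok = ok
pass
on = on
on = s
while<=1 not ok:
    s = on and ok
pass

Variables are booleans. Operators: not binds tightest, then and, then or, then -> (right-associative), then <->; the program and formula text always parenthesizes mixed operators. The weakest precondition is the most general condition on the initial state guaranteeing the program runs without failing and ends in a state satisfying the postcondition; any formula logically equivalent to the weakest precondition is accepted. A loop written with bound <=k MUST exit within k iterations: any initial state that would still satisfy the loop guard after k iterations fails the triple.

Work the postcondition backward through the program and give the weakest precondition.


Working backward. After the program, the postcondition not (((not s) and on) and (ok -> on)) must hold; in canonical form it is not ((not s) and on and (ok -> on)).
Before skip: not ((not s) and on and (ok -> on))
Before the loop (bound <=1), unroll the exhaustion recursion (WP_0 = exit-now case; WP_j = one more guarded iteration, up to j = 1):
  WP_0: ok and (not ((not s) and on and (ok -> on)))
  WP_1: ((not ok) -> (ok and (not ((not (on and ok)) and on and (ok -> on))))) and (ok -> (not ((not s) and on and (ok -> on))))
So before the loop: ((not ok) -> (ok and (not ((not (on and ok)) and on and (ok -> on))))) and (ok -> (not ((not s) and on and (ok -> on))))
Before on := s: (not ok) -> (ok and (not ((not (s and ok)) and s and (ok -> s))))
Before on := on: (not ok) -> (ok and (not ((not (s and ok)) and s and (ok -> s))))
Before skip: (not ok) -> (ok and (not ((not (s and ok)) and s and (ok -> s))))
Then branch requires (not (ok <-> on)) -> ((ok <-> on) and (not ((not (s and (ok <-> on))) and s and ((ok <-> on) -> s)))); else branch requires (not ok) -> (ok and (not ((not (s and ok)) and s and (ok -> s)))).
Before the if: ((not on) -> ((not (ok <-> on)) -> ((ok <-> on) and (not ((not (s and (ok <-> on))) and s and ((ok <-> on) -> s)))))) and (on -> ((not ok) -> (ok and (not ((not (s and ok)) and s and (ok -> s))))))
Answer: WP = ((not on) -> ((not (ok <-> on)) -> ((ok <-> on) and (not ((not (s and (ok <-> on))) and s and ((ok <-> on) -> s)))))) and (on -> ((not ok) -> (ok and (not ((not (s and ok)) and s and (ok -> s))))))


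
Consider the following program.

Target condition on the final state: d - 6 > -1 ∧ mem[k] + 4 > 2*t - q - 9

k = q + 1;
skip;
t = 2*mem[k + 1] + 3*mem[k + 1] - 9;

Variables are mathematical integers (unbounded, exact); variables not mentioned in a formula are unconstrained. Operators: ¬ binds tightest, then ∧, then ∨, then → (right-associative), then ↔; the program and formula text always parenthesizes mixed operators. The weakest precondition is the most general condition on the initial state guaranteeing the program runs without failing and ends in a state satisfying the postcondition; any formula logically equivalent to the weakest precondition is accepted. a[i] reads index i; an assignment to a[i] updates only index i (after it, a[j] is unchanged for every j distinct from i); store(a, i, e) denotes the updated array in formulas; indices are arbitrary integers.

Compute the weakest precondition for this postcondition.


Working backward. After the program, the postcondition d - 6 > -1 ∧ mem[k] + 4 > 2*t - q - 9 must hold; in canonical form it is d > 5 ∧ mem[k] + q > 2*t - 13.
Before t := 2*mem[k + 1] + 3*mem[k + 1] - 9: d > 5 ∧ mem[k] + q > 10*mem[k + 1] - 31
Before skip: d > 5 ∧ mem[k] + q > 10*mem[k + 1] - 31
Before k := q + 1: d > 5 ∧ mem[q + 1] + q > 10*mem[q + 2] - 31
Answer: WP = d > 5 ∧ mem[q + 1] + q > 10*mem[q + 2] - 31


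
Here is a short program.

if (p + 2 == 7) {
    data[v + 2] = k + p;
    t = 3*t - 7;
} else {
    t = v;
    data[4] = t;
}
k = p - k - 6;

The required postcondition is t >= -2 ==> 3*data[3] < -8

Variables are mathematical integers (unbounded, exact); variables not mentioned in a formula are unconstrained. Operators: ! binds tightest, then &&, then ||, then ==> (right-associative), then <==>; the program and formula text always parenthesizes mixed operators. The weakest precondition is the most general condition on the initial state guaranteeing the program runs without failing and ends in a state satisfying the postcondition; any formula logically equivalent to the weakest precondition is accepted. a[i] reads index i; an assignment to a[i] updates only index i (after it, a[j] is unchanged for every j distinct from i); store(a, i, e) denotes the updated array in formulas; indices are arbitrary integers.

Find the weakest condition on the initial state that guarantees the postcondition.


Working backward. After the program, t >= -2 ==> 3*data[3] < -8 must hold.
Before k := p - k - 6: t >= -2 ==> 3*data[3] < -8
Then branch requires 3*t >= 5 ==> 3*store(data, v + 2, k + p)[3] < -8; else branch requires v >= -2 ==> 3*data[3] < -8.
Before the if: (p == 5 ==> (3*t >= 5 ==> 3*store(data, v + 2, k + p)[3] < -8)) && ((!(p == 5)) ==> (v >= -2 ==> 3*data[3] < -8))
Answer: WP = (p == 5 ==> (3*t >= 5 ==> 3*store(data, v + 2, k + p)[3] < -8)) && ((!(p == 5)) ==> (v >= -2 ==> 3*data[3] < -8))


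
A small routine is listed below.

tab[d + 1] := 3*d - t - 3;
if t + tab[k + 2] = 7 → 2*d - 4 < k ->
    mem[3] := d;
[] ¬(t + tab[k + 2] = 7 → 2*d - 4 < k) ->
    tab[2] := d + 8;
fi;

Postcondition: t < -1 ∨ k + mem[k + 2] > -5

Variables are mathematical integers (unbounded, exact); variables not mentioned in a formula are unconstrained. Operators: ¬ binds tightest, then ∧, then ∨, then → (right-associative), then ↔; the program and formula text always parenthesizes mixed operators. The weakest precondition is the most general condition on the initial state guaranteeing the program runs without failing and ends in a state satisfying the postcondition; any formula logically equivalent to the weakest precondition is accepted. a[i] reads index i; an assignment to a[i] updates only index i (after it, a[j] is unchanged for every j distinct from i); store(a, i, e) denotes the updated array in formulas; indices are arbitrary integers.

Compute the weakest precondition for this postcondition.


Working backward. After the program, the postcondition t < -1 ∨ k + mem[k + 2] > -5 must hold; in canonical form it is t < -1 ∨ mem[k + 2] + k > -5.
Then branch requires t < -1 ∨ store(mem, 3, d)[k + 2] + k > -5; else branch requires t < -1 ∨ mem[k + 2] + k > -5.
Before the if: ((tab[k + 2] + t = 7 → 2*d < k + 4) → (t < -1 ∨ store(mem, 3, d)[k + 2] + k > -5)) ∧ ((¬(tab[k + 2] + t = 7 → 2*d < k + 4)) → (t < -1 ∨ mem[k + 2] + k > -5))
Before tab[d + 1] := 3*d - t - 3: ((store(tab, d + 1, 3*d - t - 3)[k + 2] + t = 7 → 2*d < k + 4) → (t < -1 ∨ store(mem, 3, d)[k + 2] + k > -5)) ∧ ((¬(store(tab, d + 1, 3*d - t - 3)[k + 2] + t = 7 → 2*d < k + 4)) → (t < -1 ∨ mem[k + 2] + k > -5))
Answer: WP = ((store(tab, d + 1, 3*d - t - 3)[k + 2] + t = 7 → 2*d < k + 4) → (t < -1 ∨ store(mem, 3, d)[k + 2] + k > -5)) ∧ ((¬(store(tab, d + 1, 3*d - t - 3)[k + 2] + t = 7 → 2*d < k + 4)) → (t < -1 ∨ mem[k + 2] + k > -5))


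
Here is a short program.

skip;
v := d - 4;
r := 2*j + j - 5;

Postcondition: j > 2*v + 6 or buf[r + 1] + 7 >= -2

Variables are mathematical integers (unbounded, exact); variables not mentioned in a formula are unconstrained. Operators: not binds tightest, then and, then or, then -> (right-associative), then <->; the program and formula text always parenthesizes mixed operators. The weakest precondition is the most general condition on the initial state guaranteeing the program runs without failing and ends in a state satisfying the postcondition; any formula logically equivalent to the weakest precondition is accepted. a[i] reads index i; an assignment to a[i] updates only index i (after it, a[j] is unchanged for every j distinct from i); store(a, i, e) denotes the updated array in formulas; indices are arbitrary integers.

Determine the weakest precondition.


Working backward. After the program, the postcondition j > 2*v + 6 or buf[r + 1] + 7 >= -2 must hold; in canonical form it is j > 2*v + 6 or buf[r + 1] >= -9.
Before r := 2*j + j - 5: j > 2*v + 6 or buf[3*j - 4] >= -9
Before v := d - 4: j > 2*d - 2 or buf[3*j - 4] >= -9
Before skip: j > 2*d - 2 or buf[3*j - 4] >= -9
Answer: WP = j > 2*d - 2 or buf[3*j - 4] >= -9


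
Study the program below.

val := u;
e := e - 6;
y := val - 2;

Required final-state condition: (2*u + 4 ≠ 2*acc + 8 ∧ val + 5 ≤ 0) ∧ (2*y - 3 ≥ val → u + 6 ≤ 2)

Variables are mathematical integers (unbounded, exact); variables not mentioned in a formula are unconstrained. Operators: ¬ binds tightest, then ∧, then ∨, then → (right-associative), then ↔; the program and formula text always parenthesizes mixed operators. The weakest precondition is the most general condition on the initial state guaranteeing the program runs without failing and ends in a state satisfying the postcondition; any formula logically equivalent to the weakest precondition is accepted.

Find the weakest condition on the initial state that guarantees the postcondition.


Working backward. After the program, the postcondition (2*u + 4 ≠ 2*acc + 8 ∧ val + 5 ≤ 0) ∧ (2*y - 3 ≥ val → u + 6 ≤ 2) must hold; in canonical form it is 2*u ≠ 2*acc + 4 ∧ val ≤ -5 ∧ (2*y ≥ val + 3 → u ≤ -4).
Before y := val - 2: 2*u ≠ 2*acc + 4 ∧ val ≤ -5 ∧ (val ≥ 7 → u ≤ -4)
Before e := e - 6: 2*u ≠ 2*acc + 4 ∧ val ≤ -5 ∧ (val ≥ 7 → u ≤ -4)
Before val := u: 2*u ≠ 2*acc + 4 ∧ u ≤ -5 ∧ (u ≥ 7 → u ≤ -4)
Answer: WP = 2*u ≠ 2*acc + 4 ∧ u ≤ -5 ∧ (u ≥ 7 → u ≤ -4)


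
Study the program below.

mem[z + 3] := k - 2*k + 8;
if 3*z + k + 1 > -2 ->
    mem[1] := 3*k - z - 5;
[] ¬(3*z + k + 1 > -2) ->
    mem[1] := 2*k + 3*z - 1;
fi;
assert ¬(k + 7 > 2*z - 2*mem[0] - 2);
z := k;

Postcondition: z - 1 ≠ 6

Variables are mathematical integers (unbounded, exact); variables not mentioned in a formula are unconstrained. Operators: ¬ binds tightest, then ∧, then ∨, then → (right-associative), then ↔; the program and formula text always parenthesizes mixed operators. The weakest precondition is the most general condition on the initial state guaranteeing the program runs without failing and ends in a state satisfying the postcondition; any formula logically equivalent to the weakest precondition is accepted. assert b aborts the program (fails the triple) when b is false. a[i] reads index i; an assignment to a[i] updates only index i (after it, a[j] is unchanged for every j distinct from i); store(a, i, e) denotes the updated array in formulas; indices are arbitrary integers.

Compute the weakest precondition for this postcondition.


Working backward. After the program, the postcondition z - 1 ≠ 6 must hold; in canonical form it is z ≠ 7.
Before z := k: k ≠ 7
Before assert ¬(k + 7 > 2*z - 2*mem[0] - 2): (¬(2*mem[0] + k > 2*z - 9)) ∧ k ≠ 7
Then branch requires (¬(2*mem[0] + k > 2*z - 9)) ∧ k ≠ 7; else branch requires (¬(2*mem[0] + k > 2*z - 9)) ∧ k ≠ 7.
Before the if: (k + 3*z > -3 → ((¬(2*mem[0] + k > 2*z - 9)) ∧ k ≠ 7)) ∧ ((¬(k + 3*z > -3)) → ((¬(2*mem[0] + k > 2*z - 9)) ∧ k ≠ 7))
Before mem[z + 3] := k - 2*k + 8: (k + 3*z > -3 → ((¬(2*store(mem, z + 3, -k + 8)[0] + k > 2*z - 9)) ∧ k ≠ 7)) ∧ ((¬(k + 3*z > -3)) → ((¬(2*store(mem, z + 3, -k + 8)[0] + k > 2*z - 9)) ∧ k ≠ 7))
Answer: WP = (k + 3*z > -3 → ((¬(2*store(mem, z + 3, -k + 8)[0] + k > 2*z - 9)) ∧ k ≠ 7)) ∧ ((¬(k + 3*z > -3)) → ((¬(2*store(mem, z + 3, -k + 8)[0] + k > 2*z - 9)) ∧ k ≠ 7))


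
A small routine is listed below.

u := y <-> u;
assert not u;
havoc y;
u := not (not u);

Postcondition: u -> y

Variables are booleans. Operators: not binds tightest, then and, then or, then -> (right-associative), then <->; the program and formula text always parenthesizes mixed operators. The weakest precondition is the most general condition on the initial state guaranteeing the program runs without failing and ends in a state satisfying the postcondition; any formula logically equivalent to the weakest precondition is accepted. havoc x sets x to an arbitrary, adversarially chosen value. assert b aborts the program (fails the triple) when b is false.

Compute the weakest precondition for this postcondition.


Working backward. After the program, u -> y must hold.
Before u := not (not u): u -> y
Before havoc y: not u
Before assert not u: not u
Before u := y <-> u: not (y <-> u)
Answer: WP = not (y <-> u)


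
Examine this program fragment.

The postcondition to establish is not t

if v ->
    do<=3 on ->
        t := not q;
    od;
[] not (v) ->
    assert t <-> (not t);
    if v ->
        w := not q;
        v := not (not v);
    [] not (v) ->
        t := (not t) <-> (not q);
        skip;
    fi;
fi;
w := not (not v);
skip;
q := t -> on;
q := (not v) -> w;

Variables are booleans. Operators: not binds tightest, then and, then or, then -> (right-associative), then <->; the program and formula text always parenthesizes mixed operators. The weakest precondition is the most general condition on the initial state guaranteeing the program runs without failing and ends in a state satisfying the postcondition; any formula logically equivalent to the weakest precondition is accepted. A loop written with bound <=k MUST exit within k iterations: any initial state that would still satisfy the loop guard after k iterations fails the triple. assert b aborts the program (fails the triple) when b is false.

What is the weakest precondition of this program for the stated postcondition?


Working backward. After the program, not t must hold.
Before q := (not v) -> w: not t
Before q := t -> on: not t
Before skip: not t
Before w := not (not v): not t
Then branch requires (on -> ((on -> ((on -> ((not on) and q)) and ((not on) -> q))) and ((not on) -> q))) and ((not on) -> (not t)); else branch requires (t <-> (not t)) and (v -> (not t)) and ((not v) -> (not ((not t) <-> (not q)))).
Before the if: (v -> ((on -> ((on -> ((on -> ((not on) and q)) and ((not on) -> q))) and ((not on) -> q))) and ((not on) -> (not t)))) and ((not v) -> ((t <-> (not t)) and (v -> (not t)) and ((not v) -> (not ((not t) <-> (not q))))))
Answer: WP = (v -> ((on -> ((on -> ((on -> ((not on) and q)) and ((not on) -> q))) and ((not on) -> q))) and ((not on) -> (not t)))) and ((not v) -> ((t <-> (not t)) and (v -> (not t)) and ((not v) -> (not ((not t) <-> (not q))))))


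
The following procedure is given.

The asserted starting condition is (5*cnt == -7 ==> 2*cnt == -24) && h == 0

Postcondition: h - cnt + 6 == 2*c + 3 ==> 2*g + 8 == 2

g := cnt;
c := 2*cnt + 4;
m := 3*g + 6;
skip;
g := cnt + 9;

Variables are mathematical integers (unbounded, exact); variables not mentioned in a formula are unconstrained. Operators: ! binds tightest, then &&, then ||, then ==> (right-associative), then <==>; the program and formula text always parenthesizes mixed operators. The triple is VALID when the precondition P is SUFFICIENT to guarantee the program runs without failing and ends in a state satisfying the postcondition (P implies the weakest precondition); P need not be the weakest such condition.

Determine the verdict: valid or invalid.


Working backward. After the program, the postcondition h - cnt + 6 == 2*c + 3 ==> 2*g + 8 == 2 must hold; in canonical form it is h == 2*c + cnt - 3 ==> 2*g == -6.
Before g := cnt + 9: h == 2*c + cnt - 3 ==> 2*cnt == -24
Before skip: h == 2*c + cnt - 3 ==> 2*cnt == -24
Before m := 3*g + 6: h == 2*c + cnt - 3 ==> 2*cnt == -24
Before c := 2*cnt + 4: h == 5*cnt + 5 ==> 2*cnt == -24
Before g := cnt: h == 5*cnt + 5 ==> 2*cnt == -24
The weakest precondition is h == 5*cnt + 5 ==> 2*cnt == -24.
Check whether (5*cnt == -7 ==> 2*cnt == -24) && h == 0 implies it.
Countermodel: at the initial state cnt = -1, h = 0, the precondition holds but the weakest precondition fails.
Answer: invalid


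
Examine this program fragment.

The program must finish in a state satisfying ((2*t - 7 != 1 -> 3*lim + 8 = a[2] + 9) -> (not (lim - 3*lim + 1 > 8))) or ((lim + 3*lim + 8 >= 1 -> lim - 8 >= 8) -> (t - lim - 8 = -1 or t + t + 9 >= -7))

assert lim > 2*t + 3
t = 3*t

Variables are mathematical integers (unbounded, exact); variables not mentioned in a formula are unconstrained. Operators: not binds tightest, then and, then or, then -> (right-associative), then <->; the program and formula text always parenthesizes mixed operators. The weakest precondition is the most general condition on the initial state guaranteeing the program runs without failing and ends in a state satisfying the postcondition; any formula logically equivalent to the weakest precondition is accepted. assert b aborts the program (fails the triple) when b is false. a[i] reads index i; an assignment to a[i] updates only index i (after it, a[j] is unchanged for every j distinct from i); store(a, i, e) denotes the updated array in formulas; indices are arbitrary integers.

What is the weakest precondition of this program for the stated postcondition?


Working backward. After the program, the postcondition ((2*t - 7 != 1 -> 3*lim + 8 = a[2] + 9) -> (not (lim - 3*lim + 1 > 8))) or ((lim + 3*lim + 8 >= 1 -> lim - 8 >= 8) -> (t - lim - 8 = -1 or t + t + 9 >= -7)) must hold; in canonical form it is ((2*t != 8 -> 3*lim = a[2] + 1) -> (not (2*lim < -7))) or ((4*lim >= -7 -> lim >= 16) -> (t = lim + 7 or 2*t >= -16)).
Before t := 3*t: ((6*t != 8 -> 3*lim = a[2] + 1) -> (not (2*lim < -7))) or ((4*lim >= -7 -> lim >= 16) -> (3*t = lim + 7 or 6*t >= -16))
Before assert lim > 2*t + 3: lim > 2*t + 3 and (((6*t != 8 -> 3*lim = a[2] + 1) -> (not (2*lim < -7))) or ((4*lim >= -7 -> lim >= 16) -> (3*t = lim + 7 or 6*t >= -16)))
Answer: WP = lim > 2*t + 3 and (((6*t != 8 -> 3*lim = a[2] + 1) -> (not (2*lim < -7))) or ((4*lim >= -7 -> lim >= 16) -> (3*t = lim + 7 or 6*t >= -16)))


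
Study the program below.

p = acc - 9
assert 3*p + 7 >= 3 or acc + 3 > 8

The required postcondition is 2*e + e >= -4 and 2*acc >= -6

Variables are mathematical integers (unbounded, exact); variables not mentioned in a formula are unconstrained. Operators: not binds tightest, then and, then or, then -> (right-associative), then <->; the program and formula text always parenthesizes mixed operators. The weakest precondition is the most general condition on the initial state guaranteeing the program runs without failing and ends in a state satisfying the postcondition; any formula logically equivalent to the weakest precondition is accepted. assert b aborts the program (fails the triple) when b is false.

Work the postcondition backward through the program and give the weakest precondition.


Working backward. After the program, the postcondition 2*e + e >= -4 and 2*acc >= -6 must hold; in canonical form it is 3*e >= -4 and 2*acc >= -6.
Before assert 3*p + 7 >= 3 or acc + 3 > 8: (3*p >= -4 or acc > 5) and 3*e >= -4 and 2*acc >= -6
Before p := acc - 9: (3*acc >= 23 or acc > 5) and 3*e >= -4 and 2*acc >= -6
Answer: WP = (3*acc >= 23 or acc > 5) and 3*e >= -4 and 2*acc >= -6


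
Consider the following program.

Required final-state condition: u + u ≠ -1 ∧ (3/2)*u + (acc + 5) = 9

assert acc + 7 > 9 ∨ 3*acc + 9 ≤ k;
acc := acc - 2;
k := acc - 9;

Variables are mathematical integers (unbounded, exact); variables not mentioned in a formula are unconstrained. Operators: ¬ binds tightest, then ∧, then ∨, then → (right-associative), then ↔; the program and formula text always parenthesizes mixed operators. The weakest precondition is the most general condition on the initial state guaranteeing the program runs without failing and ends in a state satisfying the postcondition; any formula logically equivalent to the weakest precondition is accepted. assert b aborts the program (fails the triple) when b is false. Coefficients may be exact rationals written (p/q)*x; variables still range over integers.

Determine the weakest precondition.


Working backward. After the program, the postcondition u + u ≠ -1 ∧ (3/2)*u + (acc + 5) = 9 must hold; in canonical form it is 2*u ≠ -1 ∧ acc + (3/2)*u = 4.
Before k := acc - 9: 2*u ≠ -1 ∧ acc + (3/2)*u = 4
Before acc := acc - 2: 2*u ≠ -1 ∧ acc + (3/2)*u = 6
Before assert acc + 7 > 9 ∨ 3*acc + 9 ≤ k: (acc > 2 ∨ 3*acc ≤ k - 9) ∧ 2*u ≠ -1 ∧ acc + (3/2)*u = 6
Answer: WP = (acc > 2 ∨ 3*acc ≤ k - 9) ∧ 2*u ≠ -1 ∧ acc + (3/2)*u = 6


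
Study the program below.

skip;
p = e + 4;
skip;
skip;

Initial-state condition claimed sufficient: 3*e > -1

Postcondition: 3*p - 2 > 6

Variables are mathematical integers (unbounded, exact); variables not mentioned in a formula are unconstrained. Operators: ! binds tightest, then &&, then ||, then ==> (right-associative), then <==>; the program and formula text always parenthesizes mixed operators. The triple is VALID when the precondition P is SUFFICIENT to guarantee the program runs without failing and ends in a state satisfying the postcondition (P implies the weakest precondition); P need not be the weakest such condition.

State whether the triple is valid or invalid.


Working backward. After the program, the postcondition 3*p - 2 > 6 must hold; in canonical form it is 3*p > 8.
Before skip: 3*p > 8
Before skip: 3*p > 8
Before p := e + 4: 3*e > -4
Before skip: 3*e > -4
The weakest precondition is 3*e > -4.
Check whether 3*e > -1 implies it.
Every state satisfying the precondition satisfies the weakest precondition: the implication holds.
Answer: valid


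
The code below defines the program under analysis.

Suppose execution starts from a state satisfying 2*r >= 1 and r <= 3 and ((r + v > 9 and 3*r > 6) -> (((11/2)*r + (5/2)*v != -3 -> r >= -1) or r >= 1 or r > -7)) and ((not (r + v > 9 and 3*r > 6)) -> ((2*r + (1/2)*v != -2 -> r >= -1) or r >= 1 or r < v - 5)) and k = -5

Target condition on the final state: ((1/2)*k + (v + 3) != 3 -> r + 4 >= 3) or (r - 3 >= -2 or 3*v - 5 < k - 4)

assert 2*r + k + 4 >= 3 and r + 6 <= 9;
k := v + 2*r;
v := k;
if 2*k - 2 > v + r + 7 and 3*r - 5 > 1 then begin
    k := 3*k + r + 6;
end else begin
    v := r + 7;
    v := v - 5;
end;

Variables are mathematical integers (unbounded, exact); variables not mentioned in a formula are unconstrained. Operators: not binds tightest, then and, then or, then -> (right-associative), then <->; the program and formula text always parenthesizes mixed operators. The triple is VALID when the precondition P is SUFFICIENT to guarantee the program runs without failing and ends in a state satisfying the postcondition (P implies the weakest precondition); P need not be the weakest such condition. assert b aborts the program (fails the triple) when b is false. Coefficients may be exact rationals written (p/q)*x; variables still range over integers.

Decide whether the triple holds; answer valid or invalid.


Working backward. After the program, the postcondition ((1/2)*k + (v + 3) != 3 -> r + 4 >= 3) or (r - 3 >= -2 or 3*v - 5 < k - 4) must hold; in canonical form it is ((1/2)*k + v != 0 -> r >= -1) or r >= 1 or 3*v < k + 1.
Then branch requires ((3/2)*k + (1/2)*r + v != -3 -> r >= -1) or r >= 1 or 3*v < 3*k + r + 7; else branch requires ((1/2)*k + r != -2 -> r >= -1) or r >= 1 or 3*r < k - 5.
Before the if: ((2*k > r + v + 9 and 3*r > 6) -> (((3/2)*k + (1/2)*r + v != -3 -> r >= -1) or r >= 1 or 3*v < 3*k + r + 7)) and ((not (2*k > r + v + 9 and 3*r > 6)) -> (((1/2)*k + r != -2 -> r >= -1) or r >= 1 or 3*r < k - 5))
Before v := k: ((k > r + 9 and 3*r > 6) -> (((5/2)*k + (1/2)*r != -3 -> r >= -1) or r >= 1 or r > -7)) and ((not (k > r + 9 and 3*r > 6)) -> (((1/2)*k + r != -2 -> r >= -1) or r >= 1 or 3*r < k - 5))
Before k := v + 2*r: ((r + v > 9 and 3*r > 6) -> (((11/2)*r + (5/2)*v != -3 -> r >= -1) or r >= 1 or r > -7)) and ((not (r + v > 9 and 3*r > 6)) -> ((2*r + (1/2)*v != -2 -> r >= -1) or r >= 1 or r < v - 5))
Before assert 2*r + k + 4 >= 3 and r + 6 <= 9: k + 2*r >= -1 and r <= 3 and ((r + v > 9 and 3*r > 6) -> (((11/2)*r + (5/2)*v != -3 -> r >= -1) or r >= 1 or r > -7)) and ((not (r + v > 9 and 3*r > 6)) -> ((2*r + (1/2)*v != -2 -> r >= -1) or r >= 1 or r < v - 5))
The weakest precondition is k + 2*r >= -1 and r <= 3 and ((r + v > 9 and 3*r > 6) -> (((11/2)*r + (5/2)*v != -3 -> r >= -1) or r >= 1 or r > -7)) and ((not (r + v > 9 and 3*r > 6)) -> ((2*r + (1/2)*v != -2 -> r >= -1) or r >= 1 or r < v - 5)).
Check whether 2*r >= 1 and r <= 3 and ((r + v > 9 and 3*r > 6) -> (((11/2)*r + (5/2)*v != -3 -> r >= -1) or r >= 1 or r > -7)) and ((not (r + v > 9 and 3*r > 6)) -> ((2*r + (1/2)*v != -2 -> r >= -1) or r >= 1 or r < v - 5)) and k = -5 implies it.
Countermodel: at the initial state k = -5, r = 1, v = 0, the precondition holds but the weakest precondition fails.
Answer: invalid
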